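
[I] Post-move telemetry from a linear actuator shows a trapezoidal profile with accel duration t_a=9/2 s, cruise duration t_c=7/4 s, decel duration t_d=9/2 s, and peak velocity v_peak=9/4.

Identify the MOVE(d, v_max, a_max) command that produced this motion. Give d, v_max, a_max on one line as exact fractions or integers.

a_max = (9/4)/(9/2) = 1/2
d_a = ½·9/4·9/2 = 81/16; d_c = 9/4·7/4 = 63/16
d = 2·81/16 + 63/16 = 225/16
t_c = 7/4 > 0 ⇒ limit active, v_max = 9/4

d=225/16 v_max=9/4 a_max=1/2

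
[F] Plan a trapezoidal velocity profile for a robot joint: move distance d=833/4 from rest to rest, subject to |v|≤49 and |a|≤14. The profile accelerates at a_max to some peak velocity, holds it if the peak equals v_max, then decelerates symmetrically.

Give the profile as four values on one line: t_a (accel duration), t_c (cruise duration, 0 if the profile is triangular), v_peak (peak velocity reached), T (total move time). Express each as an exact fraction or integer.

vₘ²/aₘ = 49²/14 = 343/2
833/4 ≥ 343/2 ⇒ cruise phase
t_a = 49/14 = 7/2; v_peak = 49
d_cruise = 833/4 − 343/2 = 147/4; t_c = (147/4)/49 = 3/4
T = 2·7/2 + 3/4 = 31/4

t_a=7/2 t_c=3/4 v_peak=49 T=31/4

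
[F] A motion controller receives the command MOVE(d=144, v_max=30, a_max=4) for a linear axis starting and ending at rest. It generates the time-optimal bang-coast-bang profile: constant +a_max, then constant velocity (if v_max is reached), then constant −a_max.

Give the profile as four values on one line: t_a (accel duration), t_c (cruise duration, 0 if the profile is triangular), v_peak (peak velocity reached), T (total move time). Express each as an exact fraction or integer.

v_max²/a_max = 30²/4 = 225
144 < 225 → triangular
v_peak = √(144·4) = √576 = 24
t_a = 24/4 = 6; t_c = 0
T = 2·6 = 12

t_a=6 t_c=0 v_peak=24 T=12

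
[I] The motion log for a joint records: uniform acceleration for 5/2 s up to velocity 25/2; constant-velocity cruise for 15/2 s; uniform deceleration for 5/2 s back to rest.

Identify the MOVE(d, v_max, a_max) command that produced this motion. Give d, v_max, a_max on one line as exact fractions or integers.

a_max = (25/2)/(5/2) = 5
d_a = ½·25/2·5/2 = 125/8; d_c = 25/2·15/2 = 375/4
d = 2·125/8 + 375/4 = 125
t_c = 15/2 > 0 → v_max = v_peak = 25/2

d=125 v_max=25/2 a_max=5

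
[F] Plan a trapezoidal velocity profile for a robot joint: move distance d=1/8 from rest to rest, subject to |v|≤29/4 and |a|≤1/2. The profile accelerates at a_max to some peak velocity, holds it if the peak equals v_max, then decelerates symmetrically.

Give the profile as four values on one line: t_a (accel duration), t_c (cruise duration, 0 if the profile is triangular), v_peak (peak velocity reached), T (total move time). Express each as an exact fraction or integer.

t_a=1/2 t_c=0 v_peak=1/4 T=1

vₘ²/aₘ = (29/4)²/(1/2) = 841/8
1/8 < 841/8 → triangular
v_peak = √(1/8·1/2) = √(1/16) = 1/4
t_a = (1/4)/(1/2) = 1/2; t_c = 0
T = 2·1/2 = 1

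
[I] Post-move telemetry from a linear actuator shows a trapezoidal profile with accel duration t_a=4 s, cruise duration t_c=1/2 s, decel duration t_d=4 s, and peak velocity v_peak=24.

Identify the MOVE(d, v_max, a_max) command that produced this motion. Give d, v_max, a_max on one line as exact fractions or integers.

d=108 v_max=24 a_max=6

a_max = 24/4 = 6
d_a = ½·24·4 = 48; d_c = 24·1/2 = 12
d = 2·48 + 12 = 108
t_c = 1/2 > 0 so v_max = 24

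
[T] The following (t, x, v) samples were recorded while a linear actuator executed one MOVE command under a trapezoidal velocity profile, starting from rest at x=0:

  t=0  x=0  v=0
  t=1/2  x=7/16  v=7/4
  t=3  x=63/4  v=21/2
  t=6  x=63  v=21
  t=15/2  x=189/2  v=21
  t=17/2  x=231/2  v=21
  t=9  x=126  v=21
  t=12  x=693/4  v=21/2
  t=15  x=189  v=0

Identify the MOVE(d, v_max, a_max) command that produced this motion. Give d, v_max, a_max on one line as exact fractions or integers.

d=189 v_max=21 a_max=7/2

final state: t=15, x=189, v=0 → d = 189
a_max = (7/4−0)/(1/2−0) = 7/2
max v = 21 over t∈[6,9] → v_max = 21
check: 21·(6+3) = 189 ✓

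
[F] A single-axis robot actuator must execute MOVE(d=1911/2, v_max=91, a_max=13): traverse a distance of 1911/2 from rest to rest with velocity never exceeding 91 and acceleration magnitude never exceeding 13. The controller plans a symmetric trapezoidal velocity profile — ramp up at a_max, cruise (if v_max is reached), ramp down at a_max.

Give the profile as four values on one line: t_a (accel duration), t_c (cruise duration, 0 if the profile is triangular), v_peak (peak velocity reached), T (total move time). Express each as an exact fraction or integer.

vₘ²/aₘ = 91²/13 = 637
1911/2 ≥ 637 so v_max reached
t_a = 91/13 = 7; v_peak = 91
d_cruise = 1911/2 − 637 = 637/2; t_c = (637/2)/91 = 7/2
T = 2·7 + 7/2 = 35/2

t_a=7 t_c=7/2 v_peak=91 T=35/2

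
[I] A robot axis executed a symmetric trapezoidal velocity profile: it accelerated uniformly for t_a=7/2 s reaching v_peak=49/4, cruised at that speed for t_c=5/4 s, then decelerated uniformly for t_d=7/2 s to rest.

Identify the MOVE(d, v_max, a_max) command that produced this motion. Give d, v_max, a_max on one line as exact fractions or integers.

d=931/16 v_max=49/4 a_max=7/2

a_max = (49/4)/(7/2) = 7/2
d_a = ½·49/4·7/2 = 343/16; d_c = 49/4·5/4 = 245/16
d = 2·343/16 + 245/16 = 931/16
t_c = 5/4 > 0 ⇒ limit active, v_max = 49/4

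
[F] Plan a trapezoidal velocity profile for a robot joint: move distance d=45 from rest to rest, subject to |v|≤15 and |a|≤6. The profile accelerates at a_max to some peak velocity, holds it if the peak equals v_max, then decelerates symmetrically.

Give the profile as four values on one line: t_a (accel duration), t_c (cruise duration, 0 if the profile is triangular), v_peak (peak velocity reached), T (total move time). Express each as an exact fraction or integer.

t_a=5/2 t_c=1/2 v_peak=15 T=11/2

(v_max)²/a_max = 15²/6 = 75/2
45 ≥ 75/2 → trapezoidal
t_a = 15/6 = 5/2; v_peak = 15
d_cruise = 45 − 75/2 = 15/2; t_c = (15/2)/15 = 1/2
T = 2·5/2 + 1/2 = 11/2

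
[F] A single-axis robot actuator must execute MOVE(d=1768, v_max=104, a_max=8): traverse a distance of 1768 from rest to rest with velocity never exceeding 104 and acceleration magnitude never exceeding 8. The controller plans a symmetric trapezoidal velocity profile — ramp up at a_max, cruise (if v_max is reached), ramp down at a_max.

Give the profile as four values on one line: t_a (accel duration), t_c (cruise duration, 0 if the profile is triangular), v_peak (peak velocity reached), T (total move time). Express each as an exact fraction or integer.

(v_max)²/a_max = 104²/8 = 1352
1768 ≥ 1352 so v_max reached
t_a = 104/8 = 13; v_peak = 104
d_cruise = 1768 − 1352 = 416; t_c = 416/104 = 4
T = 2·13 + 4 = 30

t_a=13 t_c=4 v_peak=104 T=30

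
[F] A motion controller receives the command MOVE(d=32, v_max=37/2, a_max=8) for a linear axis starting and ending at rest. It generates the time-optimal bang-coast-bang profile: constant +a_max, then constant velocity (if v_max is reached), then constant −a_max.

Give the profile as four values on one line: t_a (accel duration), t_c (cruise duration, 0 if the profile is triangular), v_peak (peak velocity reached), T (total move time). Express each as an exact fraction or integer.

(v_max)²/a_max = (37/2)²/8 = 1369/32
32 < 1369/32 → triangular
v_peak = √(32·8) = √256 = 16
t_a = 16/8 = 2; t_c = 0
T = 2·2 = 4

t_a=2 t_c=0 v_peak=16 T=4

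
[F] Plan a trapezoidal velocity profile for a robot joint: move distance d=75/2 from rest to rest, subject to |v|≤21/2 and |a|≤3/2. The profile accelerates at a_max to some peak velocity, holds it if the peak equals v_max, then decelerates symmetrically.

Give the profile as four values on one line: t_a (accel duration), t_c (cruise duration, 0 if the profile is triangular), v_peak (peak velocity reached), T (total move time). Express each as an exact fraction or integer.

t_a=5 t_c=0 v_peak=15/2 T=10

vₘ²/aₘ = (21/2)²/(3/2) = 147/2
75/2 < 147/2 ⇒ no cruise
v_peak = √(75/2·3/2) = √(225/4) = 15/2
t_a = (15/2)/(3/2) = 5; t_c = 0
T = 2·5 = 10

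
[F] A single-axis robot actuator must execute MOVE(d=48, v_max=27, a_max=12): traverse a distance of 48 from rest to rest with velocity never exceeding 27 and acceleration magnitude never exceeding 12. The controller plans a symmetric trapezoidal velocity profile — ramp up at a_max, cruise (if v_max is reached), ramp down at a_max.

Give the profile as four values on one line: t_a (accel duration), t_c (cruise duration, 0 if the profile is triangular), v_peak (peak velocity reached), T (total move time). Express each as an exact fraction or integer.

t_a=2 t_c=0 v_peak=24 T=4

v_max²/a_max = 27²/12 = 243/4
48 < 243/4 → triangular
v_peak = √(48·12) = √576 = 24
t_a = 24/12 = 2; t_c = 0
T = 2·2 = 4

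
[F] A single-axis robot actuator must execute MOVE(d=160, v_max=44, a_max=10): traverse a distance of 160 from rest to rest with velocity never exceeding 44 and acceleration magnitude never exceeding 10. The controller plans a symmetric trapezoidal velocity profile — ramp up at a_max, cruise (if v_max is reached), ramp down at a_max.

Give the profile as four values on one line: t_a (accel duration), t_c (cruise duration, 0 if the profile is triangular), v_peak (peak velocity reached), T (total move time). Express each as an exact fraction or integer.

vₘ²/aₘ = 44²/10 = 968/5
160 < 968/5 so t_c = 0
v_peak = √(160·10) = √1600 = 40
t_a = 40/10 = 4; t_c = 0
T = 2·4 = 8

t_a=4 t_c=0 v_peak=40 T=8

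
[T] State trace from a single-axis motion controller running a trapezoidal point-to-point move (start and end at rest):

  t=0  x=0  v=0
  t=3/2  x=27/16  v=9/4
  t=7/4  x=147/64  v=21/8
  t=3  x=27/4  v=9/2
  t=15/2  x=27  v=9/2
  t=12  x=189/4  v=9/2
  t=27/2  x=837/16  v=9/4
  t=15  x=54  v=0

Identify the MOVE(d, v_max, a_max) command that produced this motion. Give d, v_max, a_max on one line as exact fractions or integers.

d=54 v_max=9/2 a_max=3/2

final state: t=15, x=54, v=0 → d = 54
a_max = (9/4−0)/(3/2−0) = 3/2
max v = 9/2 over t∈[3,12] → v_max = 9/2
check: 9/2·(3+9) = 54 ✓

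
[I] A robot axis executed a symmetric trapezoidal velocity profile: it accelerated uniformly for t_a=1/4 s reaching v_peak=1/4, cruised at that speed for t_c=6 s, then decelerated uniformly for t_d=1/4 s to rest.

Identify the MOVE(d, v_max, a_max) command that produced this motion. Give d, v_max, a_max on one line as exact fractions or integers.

d=25/16 v_max=1/4 a_max=1

a_max = (1/4)/(1/4) = 1
d_a = ½·1/4·1/4 = 1/32; d_c = 1/4·6 = 3/2
d = 2·1/32 + 3/2 = 25/16
t_c = 6 > 0 → v_max = v_peak = 1/4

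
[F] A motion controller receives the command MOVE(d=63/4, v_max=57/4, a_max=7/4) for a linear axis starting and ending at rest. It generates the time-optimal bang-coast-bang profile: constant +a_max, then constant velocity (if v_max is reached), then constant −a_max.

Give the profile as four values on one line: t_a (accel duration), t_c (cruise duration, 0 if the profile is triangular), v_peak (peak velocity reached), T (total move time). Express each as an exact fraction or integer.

(v_max)²/a_max = (57/4)²/(7/4) = 3249/28
63/4 < 3249/28 ⇒ no cruise
v_peak = √(63/4·7/4) = √(441/16) = 21/4
t_a = (21/4)/(7/4) = 3; t_c = 0
T = 2·3 = 6

t_a=3 t_c=0 v_peak=21/4 T=6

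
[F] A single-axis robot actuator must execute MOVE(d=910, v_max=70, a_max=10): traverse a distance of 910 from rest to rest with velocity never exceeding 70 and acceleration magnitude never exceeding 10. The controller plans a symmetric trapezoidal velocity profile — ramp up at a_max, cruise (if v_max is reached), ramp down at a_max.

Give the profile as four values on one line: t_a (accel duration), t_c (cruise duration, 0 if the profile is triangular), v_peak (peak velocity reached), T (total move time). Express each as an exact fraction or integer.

v_max²/a_max = 70²/10 = 490
910 ≥ 490 → trapezoidal
t_a = 70/10 = 7; v_peak = 70
d_cruise = 910 − 490 = 420; t_c = 420/70 = 6
T = 2·7 + 6 = 20

t_a=7 t_c=6 v_peak=70 T=20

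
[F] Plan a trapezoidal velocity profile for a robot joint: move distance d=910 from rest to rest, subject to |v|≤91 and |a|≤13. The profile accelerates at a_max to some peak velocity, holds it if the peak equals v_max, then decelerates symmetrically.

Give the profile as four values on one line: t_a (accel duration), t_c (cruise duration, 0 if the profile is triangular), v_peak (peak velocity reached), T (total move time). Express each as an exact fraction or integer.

t_a=7 t_c=3 v_peak=91 T=17

vₘ²/aₘ = 91²/13 = 637
910 ≥ 637 ⇒ cruise phase
t_a = 91/13 = 7; v_peak = 91
d_cruise = 910 − 637 = 273; t_c = 273/91 = 3
T = 2·7 + 3 = 17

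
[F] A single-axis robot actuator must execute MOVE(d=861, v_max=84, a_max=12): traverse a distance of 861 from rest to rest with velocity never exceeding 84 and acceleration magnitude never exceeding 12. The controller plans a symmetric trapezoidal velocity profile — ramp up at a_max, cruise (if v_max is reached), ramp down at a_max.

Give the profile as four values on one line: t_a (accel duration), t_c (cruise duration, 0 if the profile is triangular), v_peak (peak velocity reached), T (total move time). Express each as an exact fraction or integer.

(v_max)²/a_max = 84²/12 = 588
861 ≥ 588 → trapezoidal
t_a = 84/12 = 7; v_peak = 84
d_cruise = 861 − 588 = 273; t_c = 273/84 = 13/4
T = 2·7 + 13/4 = 69/4

t_a=7 t_c=13/4 v_peak=84 T=69/4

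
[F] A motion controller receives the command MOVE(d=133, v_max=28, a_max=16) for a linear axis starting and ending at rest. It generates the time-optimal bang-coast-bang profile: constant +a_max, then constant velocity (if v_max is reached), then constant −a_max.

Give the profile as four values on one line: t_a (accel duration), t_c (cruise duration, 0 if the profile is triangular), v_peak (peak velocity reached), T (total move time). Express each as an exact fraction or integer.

t_a=7/4 t_c=3 v_peak=28 T=13/2

v_max²/a_max = 28²/16 = 49
133 ≥ 49 → trapezoidal
t_a = 28/16 = 7/4; v_peak = 28
d_cruise = 133 − 49 = 84; t_c = 84/28 = 3
T = 2·7/4 + 3 = 13/2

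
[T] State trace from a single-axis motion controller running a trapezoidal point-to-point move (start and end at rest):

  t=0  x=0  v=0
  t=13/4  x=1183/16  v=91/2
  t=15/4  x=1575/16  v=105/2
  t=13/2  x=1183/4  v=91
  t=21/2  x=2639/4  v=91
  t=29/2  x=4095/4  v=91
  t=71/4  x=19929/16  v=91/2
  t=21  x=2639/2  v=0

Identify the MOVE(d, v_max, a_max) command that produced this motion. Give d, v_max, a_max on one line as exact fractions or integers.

final state: t=21, x=2639/2, v=0 → d = 2639/2
a_max = (91/2−0)/(13/4−0) = 14
max v = 91 over t∈[13/2,29/2] → v_max = 91
check: 91·(13/2+8) = 2639/2 ✓

d=2639/2 v_max=91 a_max=14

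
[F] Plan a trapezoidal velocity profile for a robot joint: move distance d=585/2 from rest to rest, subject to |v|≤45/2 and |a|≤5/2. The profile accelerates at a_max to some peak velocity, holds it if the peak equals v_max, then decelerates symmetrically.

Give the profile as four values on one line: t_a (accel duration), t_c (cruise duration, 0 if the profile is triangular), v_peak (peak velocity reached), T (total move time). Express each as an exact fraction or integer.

v_max²/a_max = (45/2)²/(5/2) = 405/2
585/2 ≥ 405/2 → trapezoidal
t_a = (45/2)/(5/2) = 9; v_peak = 45/2
d_cruise = 585/2 − 405/2 = 90; t_c = 90/(45/2) = 4
T = 2·9 + 4 = 22

t_a=9 t_c=4 v_peak=45/2 T=22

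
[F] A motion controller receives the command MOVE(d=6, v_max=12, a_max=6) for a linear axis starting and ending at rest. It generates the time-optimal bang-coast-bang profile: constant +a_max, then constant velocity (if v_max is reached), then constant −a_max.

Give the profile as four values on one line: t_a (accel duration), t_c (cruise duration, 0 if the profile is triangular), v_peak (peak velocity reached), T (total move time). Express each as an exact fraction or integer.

t_a=1 t_c=0 v_peak=6 T=2

v_max²/a_max = 12²/6 = 24
6 < 24 so t_c = 0
v_peak = √(6·6) = √36 = 6
t_a = 6/6 = 1; t_c = 0
T = 2·1 = 2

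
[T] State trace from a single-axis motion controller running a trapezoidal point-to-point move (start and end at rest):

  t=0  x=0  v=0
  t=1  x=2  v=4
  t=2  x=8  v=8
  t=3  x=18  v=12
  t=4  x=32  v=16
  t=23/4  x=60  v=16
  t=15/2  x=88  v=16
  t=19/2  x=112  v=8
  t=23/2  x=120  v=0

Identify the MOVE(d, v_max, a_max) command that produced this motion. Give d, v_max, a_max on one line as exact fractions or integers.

final state: t=23/2, x=120, v=0 → d = 120
a_max = (4−0)/(1−0) = 4
max v = 16 over t∈[4,15/2] → v_max = 16
check: 16·(4+7/2) = 120 ✓

d=120 v_max=16 a_max=4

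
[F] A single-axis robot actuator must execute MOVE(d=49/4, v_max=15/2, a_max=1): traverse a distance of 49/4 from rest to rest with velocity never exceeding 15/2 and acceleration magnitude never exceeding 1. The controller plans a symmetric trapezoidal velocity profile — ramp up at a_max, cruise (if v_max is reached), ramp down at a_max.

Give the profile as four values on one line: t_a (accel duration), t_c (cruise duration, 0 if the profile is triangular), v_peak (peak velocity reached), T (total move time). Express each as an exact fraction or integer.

t_a=7/2 t_c=0 v_peak=7/2 T=7

(v_max)²/a_max = (15/2)²/1 = 225/4
49/4 < 225/4 ⇒ no cruise
v_peak = √(49/4·1) = √(49/4) = 7/2
t_a = (7/2)/1 = 7/2; t_c = 0
T = 2·7/2 = 7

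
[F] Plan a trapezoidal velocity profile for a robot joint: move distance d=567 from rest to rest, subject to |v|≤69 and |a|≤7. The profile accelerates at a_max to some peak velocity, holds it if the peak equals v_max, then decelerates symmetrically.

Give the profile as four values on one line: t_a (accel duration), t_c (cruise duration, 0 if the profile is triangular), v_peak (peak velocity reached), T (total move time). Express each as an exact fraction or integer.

t_a=9 t_c=0 v_peak=63 T=18

v_max²/a_max = 69²/7 = 4761/7
567 < 4761/7 → triangular
v_peak = √(567·7) = √3969 = 63
t_a = 63/7 = 9; t_c = 0
T = 2·9 = 18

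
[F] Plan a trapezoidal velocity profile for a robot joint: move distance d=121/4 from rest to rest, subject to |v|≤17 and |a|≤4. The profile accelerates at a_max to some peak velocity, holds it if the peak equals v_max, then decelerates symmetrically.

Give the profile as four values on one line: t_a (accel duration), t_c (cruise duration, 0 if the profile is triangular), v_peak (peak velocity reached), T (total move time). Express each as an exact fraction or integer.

v_max²/a_max = 17²/4 = 289/4
121/4 < 289/4 ⇒ no cruise
v_peak = √(121/4·4) = √121 = 11
t_a = 11/4; t_c = 0
T = 2·11/4 = 11/2

t_a=11/4 t_c=0 v_peak=11 T=11/2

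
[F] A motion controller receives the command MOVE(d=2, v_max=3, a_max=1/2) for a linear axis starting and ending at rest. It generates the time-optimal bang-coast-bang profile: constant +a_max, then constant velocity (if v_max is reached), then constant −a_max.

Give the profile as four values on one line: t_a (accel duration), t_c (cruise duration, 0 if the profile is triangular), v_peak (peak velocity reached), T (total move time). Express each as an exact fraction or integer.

t_a=2 t_c=0 v_peak=1 T=4

v_max²/a_max = 3²/(1/2) = 18
2 < 18 → triangular
v_peak = √(2·1/2) = √1 = 1
t_a = 1/(1/2) = 2; t_c = 0
T = 2·2 = 4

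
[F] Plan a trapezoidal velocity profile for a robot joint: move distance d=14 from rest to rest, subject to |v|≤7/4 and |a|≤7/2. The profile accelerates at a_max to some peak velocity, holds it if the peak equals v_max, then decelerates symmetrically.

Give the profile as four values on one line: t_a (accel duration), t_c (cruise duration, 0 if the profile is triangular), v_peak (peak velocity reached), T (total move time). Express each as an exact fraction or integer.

v_max²/a_max = (7/4)²/(7/2) = 7/8
14 ≥ 7/8 ⇒ cruise phase
t_a = (7/4)/(7/2) = 1/2; v_peak = 7/4
d_cruise = 14 − 7/8 = 105/8; t_c = (105/8)/(7/4) = 15/2
T = 2·1/2 + 15/2 = 17/2

t_a=1/2 t_c=15/2 v_peak=7/4 T=17/2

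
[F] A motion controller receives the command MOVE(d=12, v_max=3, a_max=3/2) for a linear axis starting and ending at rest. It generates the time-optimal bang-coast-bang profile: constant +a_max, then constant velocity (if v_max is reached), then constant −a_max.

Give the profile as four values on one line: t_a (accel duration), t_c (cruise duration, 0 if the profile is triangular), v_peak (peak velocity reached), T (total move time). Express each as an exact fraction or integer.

v_max²/a_max = 3²/(3/2) = 6
12 ≥ 6 ⇒ cruise phase
t_a = 3/(3/2) = 2; v_peak = 3
d_cruise = 12 − 6 = 6; t_c = 6/3 = 2
T = 2·2 + 2 = 6

t_a=2 t_c=2 v_peak=3 T=6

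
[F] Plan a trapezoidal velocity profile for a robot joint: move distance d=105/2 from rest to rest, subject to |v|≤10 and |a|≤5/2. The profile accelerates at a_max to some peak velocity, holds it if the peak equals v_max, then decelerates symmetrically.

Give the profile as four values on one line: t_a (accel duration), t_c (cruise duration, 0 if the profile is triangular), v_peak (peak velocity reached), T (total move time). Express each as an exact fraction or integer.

(v_max)²/a_max = 10²/(5/2) = 40
105/2 ≥ 40 so v_max reached
t_a = 10/(5/2) = 4; v_peak = 10
d_cruise = 105/2 − 40 = 25/2; t_c = (25/2)/10 = 5/4
T = 2·4 + 5/4 = 37/4

t_a=4 t_c=5/4 v_peak=10 T=37/4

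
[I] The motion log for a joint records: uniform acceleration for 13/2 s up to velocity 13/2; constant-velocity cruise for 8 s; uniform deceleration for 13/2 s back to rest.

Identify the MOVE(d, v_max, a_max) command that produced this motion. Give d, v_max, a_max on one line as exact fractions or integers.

a_max = (13/2)/(13/2) = 1
d_a = ½·13/2·13/2 = 169/8; d_c = 13/2·8 = 52
d = 2·169/8 + 52 = 377/4
t_c = 8 > 0 so v_max = 13/2

d=377/4 v_max=13/2 a_max=1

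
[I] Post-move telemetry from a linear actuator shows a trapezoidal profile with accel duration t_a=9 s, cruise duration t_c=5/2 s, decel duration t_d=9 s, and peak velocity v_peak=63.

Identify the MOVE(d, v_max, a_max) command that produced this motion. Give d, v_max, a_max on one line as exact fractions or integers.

a_max = 63/9 = 7
d_a = ½·63·9 = 567/2; d_c = 63·5/2 = 315/2
d = 2·567/2 + 315/2 = 1449/2
t_c = 5/2 > 0 → v_max = v_peak = 63

d=1449/2 v_max=63 a_max=7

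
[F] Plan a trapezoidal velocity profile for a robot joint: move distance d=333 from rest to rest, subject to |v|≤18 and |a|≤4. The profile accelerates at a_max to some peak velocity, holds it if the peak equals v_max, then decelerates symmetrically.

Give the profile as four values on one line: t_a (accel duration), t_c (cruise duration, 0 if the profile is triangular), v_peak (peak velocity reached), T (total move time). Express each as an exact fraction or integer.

vₘ²/aₘ = 18²/4 = 81
333 ≥ 81 ⇒ cruise phase
t_a = 18/4 = 9/2; v_peak = 18
d_cruise = 333 − 81 = 252; t_c = 252/18 = 14
T = 2·9/2 + 14 = 23

t_a=9/2 t_c=14 v_peak=18 T=23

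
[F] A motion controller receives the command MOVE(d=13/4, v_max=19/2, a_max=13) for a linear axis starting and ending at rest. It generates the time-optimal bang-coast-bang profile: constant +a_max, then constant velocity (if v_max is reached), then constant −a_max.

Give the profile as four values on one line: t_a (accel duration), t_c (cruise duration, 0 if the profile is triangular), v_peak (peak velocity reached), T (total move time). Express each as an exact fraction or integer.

vₘ²/aₘ = (19/2)²/13 = 361/52
13/4 < 361/52 → triangular
v_peak = √(13/4·13) = √(169/4) = 13/2
t_a = (13/2)/13 = 1/2; t_c = 0
T = 2·1/2 = 1

t_a=1/2 t_c=0 v_peak=13/2 T=1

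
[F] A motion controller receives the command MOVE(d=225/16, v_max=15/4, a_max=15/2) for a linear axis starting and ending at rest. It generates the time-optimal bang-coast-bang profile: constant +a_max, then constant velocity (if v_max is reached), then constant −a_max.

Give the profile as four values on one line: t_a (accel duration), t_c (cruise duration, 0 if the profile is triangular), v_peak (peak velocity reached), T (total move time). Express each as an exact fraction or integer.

t_a=1/2 t_c=13/4 v_peak=15/4 T=17/4

(v_max)²/a_max = (15/4)²/(15/2) = 15/8
225/16 ≥ 15/8 ⇒ cruise phase
t_a = (15/4)/(15/2) = 1/2; v_peak = 15/4
d_cruise = 225/16 − 15/8 = 195/16; t_c = (195/16)/(15/4) = 13/4
T = 2·1/2 + 13/4 = 17/4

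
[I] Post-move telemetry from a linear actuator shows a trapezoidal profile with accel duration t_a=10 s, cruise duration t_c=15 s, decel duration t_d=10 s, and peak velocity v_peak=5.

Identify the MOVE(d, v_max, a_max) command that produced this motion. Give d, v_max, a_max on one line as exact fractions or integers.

d=125 v_max=5 a_max=1/2

a_max = 5/10 = 1/2
d_a = ½·5·10 = 25; d_c = 5·15 = 75
d = 2·25 + 75 = 125
t_c = 15 > 0 → v_max = v_peak = 5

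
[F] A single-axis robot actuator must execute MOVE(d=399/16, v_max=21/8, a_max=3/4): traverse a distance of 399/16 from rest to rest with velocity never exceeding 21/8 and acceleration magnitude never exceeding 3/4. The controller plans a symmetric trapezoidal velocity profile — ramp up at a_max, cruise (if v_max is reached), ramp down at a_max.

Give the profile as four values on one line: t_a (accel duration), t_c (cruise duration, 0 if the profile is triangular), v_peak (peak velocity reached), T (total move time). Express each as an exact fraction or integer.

t_a=7/2 t_c=6 v_peak=21/8 T=13

vₘ²/aₘ = (21/8)²/(3/4) = 147/16
399/16 ≥ 147/16 ⇒ cruise phase
t_a = (21/8)/(3/4) = 7/2; v_peak = 21/8
d_cruise = 399/16 − 147/16 = 63/4; t_c = (63/4)/(21/8) = 6
T = 2·7/2 + 6 = 13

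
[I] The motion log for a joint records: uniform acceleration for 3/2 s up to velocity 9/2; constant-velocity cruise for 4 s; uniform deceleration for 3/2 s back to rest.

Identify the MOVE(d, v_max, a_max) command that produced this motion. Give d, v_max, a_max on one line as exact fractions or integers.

a_max = (9/2)/(3/2) = 3
d_a = ½·9/2·3/2 = 27/8; d_c = 9/2·4 = 18
d = 2·27/8 + 18 = 99/4
t_c = 4 > 0 → v_max = v_peak = 9/2

d=99/4 v_max=9/2 a_max=3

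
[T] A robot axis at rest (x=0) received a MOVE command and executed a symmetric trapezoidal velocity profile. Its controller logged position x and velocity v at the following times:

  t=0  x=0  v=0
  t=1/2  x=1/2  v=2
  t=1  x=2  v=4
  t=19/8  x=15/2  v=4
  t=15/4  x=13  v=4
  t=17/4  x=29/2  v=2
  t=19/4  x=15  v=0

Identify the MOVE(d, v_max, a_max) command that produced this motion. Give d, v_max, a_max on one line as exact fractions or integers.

d=15 v_max=4 a_max=4

final state: t=19/4, x=15, v=0 → d = 15
a_max = (2−0)/(1/2−0) = 4
max v = 4 over t∈[1,15/4] → v_max = 4
check: 4·(1+11/4) = 15 ✓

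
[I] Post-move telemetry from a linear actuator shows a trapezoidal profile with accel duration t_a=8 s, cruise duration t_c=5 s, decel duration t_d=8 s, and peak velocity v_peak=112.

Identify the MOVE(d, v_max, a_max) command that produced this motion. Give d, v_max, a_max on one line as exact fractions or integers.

a_max = 112/8 = 14
d_a = ½·112·8 = 448; d_c = 112·5 = 560
d = 2·448 + 560 = 1456
t_c = 5 > 0 so v_max = 112

d=1456 v_max=112 a_max=14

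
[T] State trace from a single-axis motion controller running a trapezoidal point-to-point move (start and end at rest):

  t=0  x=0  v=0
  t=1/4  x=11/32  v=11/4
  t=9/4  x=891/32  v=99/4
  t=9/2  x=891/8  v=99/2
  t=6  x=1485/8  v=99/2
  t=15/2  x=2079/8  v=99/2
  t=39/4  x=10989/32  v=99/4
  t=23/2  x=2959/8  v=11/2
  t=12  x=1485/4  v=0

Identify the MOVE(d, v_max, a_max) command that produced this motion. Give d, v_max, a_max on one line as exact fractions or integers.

final state: t=12, x=1485/4, v=0 → d = 1485/4
a_max = (11/4−0)/(1/4−0) = 11
max v = 99/2 over t∈[9/2,15/2] → v_max = 99/2
check: 99/2·(9/2+3) = 1485/4 ✓

d=1485/4 v_max=99/2 a_max=11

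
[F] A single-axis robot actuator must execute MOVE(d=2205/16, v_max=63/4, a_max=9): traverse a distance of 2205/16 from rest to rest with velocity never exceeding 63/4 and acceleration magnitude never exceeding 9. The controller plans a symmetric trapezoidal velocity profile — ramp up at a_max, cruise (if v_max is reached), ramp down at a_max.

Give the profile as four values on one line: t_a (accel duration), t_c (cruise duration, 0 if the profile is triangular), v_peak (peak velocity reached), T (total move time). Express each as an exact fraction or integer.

(v_max)²/a_max = (63/4)²/9 = 441/16
2205/16 ≥ 441/16 → trapezoidal
t_a = (63/4)/9 = 7/4; v_peak = 63/4
d_cruise = 2205/16 − 441/16 = 441/4; t_c = (441/4)/(63/4) = 7
T = 2·7/4 + 7 = 21/2

t_a=7/4 t_c=7 v_peak=63/4 T=21/2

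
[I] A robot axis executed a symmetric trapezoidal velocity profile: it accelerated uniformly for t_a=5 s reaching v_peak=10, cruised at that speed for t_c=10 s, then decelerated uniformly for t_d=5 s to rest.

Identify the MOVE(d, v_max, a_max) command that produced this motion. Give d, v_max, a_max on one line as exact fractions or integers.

a_max = 10/5 = 2
d_a = ½·10·5 = 25; d_c = 10·10 = 100
d = 2·25 + 100 = 150
t_c = 10 > 0 so v_max = 10

d=150 v_max=10 a_max=2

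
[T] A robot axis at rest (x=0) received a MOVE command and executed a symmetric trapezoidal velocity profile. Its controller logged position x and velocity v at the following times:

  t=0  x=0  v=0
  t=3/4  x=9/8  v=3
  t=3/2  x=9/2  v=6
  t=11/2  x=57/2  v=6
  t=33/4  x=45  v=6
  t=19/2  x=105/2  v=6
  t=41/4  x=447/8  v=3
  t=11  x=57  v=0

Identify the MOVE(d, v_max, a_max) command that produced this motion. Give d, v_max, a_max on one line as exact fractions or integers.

final state: t=11, x=57, v=0 → d = 57
a_max = (3−0)/(3/4−0) = 4
max v = 6 over t∈[3/2,19/2] → v_max = 6
check: 6·(3/2+8) = 57 ✓

d=57 v_max=6 a_max=4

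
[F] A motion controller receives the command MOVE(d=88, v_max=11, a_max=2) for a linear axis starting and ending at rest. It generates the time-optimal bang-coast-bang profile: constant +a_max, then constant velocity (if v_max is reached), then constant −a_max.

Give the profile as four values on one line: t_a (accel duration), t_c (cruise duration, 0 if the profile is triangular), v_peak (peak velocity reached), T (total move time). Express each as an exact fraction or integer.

t_a=11/2 t_c=5/2 v_peak=11 T=27/2

vₘ²/aₘ = 11²/2 = 121/2
88 ≥ 121/2 ⇒ cruise phase
t_a = 11/2; v_peak = 11
d_cruise = 88 − 121/2 = 55/2; t_c = (55/2)/11 = 5/2
T = 2·11/2 + 5/2 = 27/2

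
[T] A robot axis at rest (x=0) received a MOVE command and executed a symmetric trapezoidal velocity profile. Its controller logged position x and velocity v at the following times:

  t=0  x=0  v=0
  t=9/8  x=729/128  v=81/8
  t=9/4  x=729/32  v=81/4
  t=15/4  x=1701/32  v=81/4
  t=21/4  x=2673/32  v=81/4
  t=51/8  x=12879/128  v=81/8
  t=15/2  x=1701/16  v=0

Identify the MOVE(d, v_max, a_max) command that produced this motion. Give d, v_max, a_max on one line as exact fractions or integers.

d=1701/16 v_max=81/4 a_max=9

final state: t=15/2, x=1701/16, v=0 → d = 1701/16
a_max = (81/8−0)/(9/8−0) = 9
max v = 81/4 over t∈[9/4,21/4] → v_max = 81/4
check: 81/4·(9/4+3) = 1701/16 ✓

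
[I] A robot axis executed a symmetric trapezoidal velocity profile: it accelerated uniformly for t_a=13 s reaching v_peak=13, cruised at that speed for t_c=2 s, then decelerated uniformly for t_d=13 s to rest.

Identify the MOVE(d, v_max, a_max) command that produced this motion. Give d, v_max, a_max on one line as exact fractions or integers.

d=195 v_max=13 a_max=1

a_max = 13/13 = 1
d_a = ½·13·13 = 169/2; d_c = 13·2 = 26
d = 2·169/2 + 26 = 195
t_c = 2 > 0 so v_max = 13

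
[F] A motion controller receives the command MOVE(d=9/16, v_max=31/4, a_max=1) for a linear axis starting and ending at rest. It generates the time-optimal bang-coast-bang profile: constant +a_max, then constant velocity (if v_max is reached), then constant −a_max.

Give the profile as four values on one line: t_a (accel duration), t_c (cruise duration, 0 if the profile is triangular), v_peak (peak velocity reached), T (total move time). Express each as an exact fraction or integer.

t_a=3/4 t_c=0 v_peak=3/4 T=3/2

v_max²/a_max = (31/4)²/1 = 961/16
9/16 < 961/16 so t_c = 0
v_peak = √(9/16·1) = √(9/16) = 3/4
t_a = (3/4)/1 = 3/4; t_c = 0
T = 2·3/4 = 3/2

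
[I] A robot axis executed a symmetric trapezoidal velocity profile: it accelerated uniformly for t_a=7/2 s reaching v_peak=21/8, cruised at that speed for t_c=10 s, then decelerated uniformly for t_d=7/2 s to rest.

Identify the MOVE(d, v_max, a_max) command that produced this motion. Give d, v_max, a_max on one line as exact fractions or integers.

d=567/16 v_max=21/8 a_max=3/4

a_max = (21/8)/(7/2) = 3/4
d_a = ½·21/8·7/2 = 147/32; d_c = 21/8·10 = 105/4
d = 2·147/32 + 105/4 = 567/16
t_c = 10 > 0 → v_max = v_peak = 21/8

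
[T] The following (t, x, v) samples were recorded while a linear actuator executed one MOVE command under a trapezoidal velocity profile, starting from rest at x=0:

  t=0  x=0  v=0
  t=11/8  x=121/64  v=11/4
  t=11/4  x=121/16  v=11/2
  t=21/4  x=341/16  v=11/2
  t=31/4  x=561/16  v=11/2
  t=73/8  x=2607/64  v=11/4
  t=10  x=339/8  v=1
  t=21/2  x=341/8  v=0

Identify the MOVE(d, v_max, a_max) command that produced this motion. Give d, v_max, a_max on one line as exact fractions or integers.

final state: t=21/2, x=341/8, v=0 → d = 341/8
a_max = (11/4−0)/(11/8−0) = 2
max v = 11/2 over t∈[11/4,31/4] → v_max = 11/2
check: 11/2·(11/4+5) = 341/8 ✓

d=341/8 v_max=11/2 a_max=2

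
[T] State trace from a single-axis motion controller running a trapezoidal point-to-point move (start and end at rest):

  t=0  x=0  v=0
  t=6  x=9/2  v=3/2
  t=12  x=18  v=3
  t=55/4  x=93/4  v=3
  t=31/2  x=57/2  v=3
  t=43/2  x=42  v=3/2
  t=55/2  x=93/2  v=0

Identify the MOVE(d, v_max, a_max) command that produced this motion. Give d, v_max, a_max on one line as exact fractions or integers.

d=93/2 v_max=3 a_max=1/4

final state: t=55/2, x=93/2, v=0 → d = 93/2
a_max = (3/2−0)/(6−0) = 1/4
max v = 3 over t∈[12,31/2] → v_max = 3
check: 3·(12+7/2) = 93/2 ✓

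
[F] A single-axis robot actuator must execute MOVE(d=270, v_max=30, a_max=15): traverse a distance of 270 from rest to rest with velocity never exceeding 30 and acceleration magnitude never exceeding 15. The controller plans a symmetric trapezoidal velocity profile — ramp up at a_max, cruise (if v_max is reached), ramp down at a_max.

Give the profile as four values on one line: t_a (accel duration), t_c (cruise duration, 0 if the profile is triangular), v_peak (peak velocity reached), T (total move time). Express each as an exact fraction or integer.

t_a=2 t_c=7 v_peak=30 T=11

vₘ²/aₘ = 30²/15 = 60
270 ≥ 60 → trapezoidal
t_a = 30/15 = 2; v_peak = 30
d_cruise = 270 − 60 = 210; t_c = 210/30 = 7
T = 2·2 + 7 = 11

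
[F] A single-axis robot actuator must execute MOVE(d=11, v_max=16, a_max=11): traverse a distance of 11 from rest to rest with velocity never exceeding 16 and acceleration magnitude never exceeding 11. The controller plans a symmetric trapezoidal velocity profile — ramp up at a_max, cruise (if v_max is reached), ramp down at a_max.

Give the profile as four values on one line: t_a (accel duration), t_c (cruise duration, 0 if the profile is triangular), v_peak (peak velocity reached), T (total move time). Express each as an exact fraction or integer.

v_max²/a_max = 16²/11 = 256/11
11 < 256/11 → triangular
v_peak = √(11·11) = √121 = 11
t_a = 11/11 = 1; t_c = 0
T = 2·1 = 2

t_a=1 t_c=0 v_peak=11 T=2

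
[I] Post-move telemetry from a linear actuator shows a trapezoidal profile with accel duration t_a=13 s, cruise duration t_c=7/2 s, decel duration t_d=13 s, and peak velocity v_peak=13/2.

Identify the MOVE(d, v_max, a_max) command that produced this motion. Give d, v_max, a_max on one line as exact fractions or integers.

a_max = (13/2)/13 = 1/2
d_a = ½·13/2·13 = 169/4; d_c = 13/2·7/2 = 91/4
d = 2·169/4 + 91/4 = 429/4
t_c = 7/2 > 0 → v_max = v_peak = 13/2

d=429/4 v_max=13/2 a_max=1/2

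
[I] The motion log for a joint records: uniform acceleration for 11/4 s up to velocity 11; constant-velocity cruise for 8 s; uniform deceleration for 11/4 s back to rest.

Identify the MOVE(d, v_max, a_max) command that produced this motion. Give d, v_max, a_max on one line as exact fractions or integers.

d=473/4 v_max=11 a_max=4

a_max = 11/(11/4) = 4
d_a = ½·11·11/4 = 121/8; d_c = 11·8 = 88
d = 2·121/8 + 88 = 473/4
t_c = 8 > 0 ⇒ limit active, v_max = 11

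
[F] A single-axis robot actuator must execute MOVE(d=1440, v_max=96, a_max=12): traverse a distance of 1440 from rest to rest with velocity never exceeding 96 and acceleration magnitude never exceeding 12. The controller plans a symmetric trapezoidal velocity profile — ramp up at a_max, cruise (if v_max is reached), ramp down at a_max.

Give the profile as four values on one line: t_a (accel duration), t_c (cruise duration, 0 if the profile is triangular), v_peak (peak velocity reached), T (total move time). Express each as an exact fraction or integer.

vₘ²/aₘ = 96²/12 = 768
1440 ≥ 768 ⇒ cruise phase
t_a = 96/12 = 8; v_peak = 96
d_cruise = 1440 − 768 = 672; t_c = 672/96 = 7
T = 2·8 + 7 = 23

t_a=8 t_c=7 v_peak=96 T=23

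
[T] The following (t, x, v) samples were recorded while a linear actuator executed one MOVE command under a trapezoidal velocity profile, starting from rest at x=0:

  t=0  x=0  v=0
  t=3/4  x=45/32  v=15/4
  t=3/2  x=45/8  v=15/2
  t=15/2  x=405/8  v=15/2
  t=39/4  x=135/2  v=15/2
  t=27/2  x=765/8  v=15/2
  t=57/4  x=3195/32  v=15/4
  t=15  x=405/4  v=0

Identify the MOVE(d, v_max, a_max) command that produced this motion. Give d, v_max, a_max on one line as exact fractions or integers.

d=405/4 v_max=15/2 a_max=5

final state: t=15, x=405/4, v=0 → d = 405/4
a_max = (15/4−0)/(3/4−0) = 5
max v = 15/2 over t∈[3/2,27/2] → v_max = 15/2
check: 15/2·(3/2+12) = 405/4 ✓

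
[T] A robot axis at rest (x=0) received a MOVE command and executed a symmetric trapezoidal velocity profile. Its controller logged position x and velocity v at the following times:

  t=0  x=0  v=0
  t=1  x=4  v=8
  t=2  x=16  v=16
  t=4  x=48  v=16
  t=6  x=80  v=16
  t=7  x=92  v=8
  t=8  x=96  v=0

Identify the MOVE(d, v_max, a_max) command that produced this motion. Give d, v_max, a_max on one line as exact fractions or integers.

final state: t=8, x=96, v=0 → d = 96
a_max = (8−0)/(1−0) = 8
max v = 16 over t∈[2,6] → v_max = 16
check: 16·(2+4) = 96 ✓

d=96 v_max=16 a_max=8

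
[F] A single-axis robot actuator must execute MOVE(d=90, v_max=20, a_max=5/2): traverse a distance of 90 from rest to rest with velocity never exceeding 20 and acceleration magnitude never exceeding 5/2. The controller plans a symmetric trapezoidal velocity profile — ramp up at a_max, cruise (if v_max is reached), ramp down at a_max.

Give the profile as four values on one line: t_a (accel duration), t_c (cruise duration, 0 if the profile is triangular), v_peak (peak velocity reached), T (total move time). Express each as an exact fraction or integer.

v_max²/a_max = 20²/(5/2) = 160
90 < 160 so t_c = 0
v_peak = √(90·5/2) = √225 = 15
t_a = 15/(5/2) = 6; t_c = 0
T = 2·6 = 12

t_a=6 t_c=0 v_peak=15 T=12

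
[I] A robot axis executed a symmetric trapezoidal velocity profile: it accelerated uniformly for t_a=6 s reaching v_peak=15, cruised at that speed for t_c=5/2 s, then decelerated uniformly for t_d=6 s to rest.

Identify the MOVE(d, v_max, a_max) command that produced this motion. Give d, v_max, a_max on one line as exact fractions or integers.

a_max = 15/6 = 5/2
d_a = ½·15·6 = 45; d_c = 15·5/2 = 75/2
d = 2·45 + 75/2 = 255/2
t_c = 5/2 > 0 so v_max = 15

d=255/2 v_max=15 a_max=5/2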